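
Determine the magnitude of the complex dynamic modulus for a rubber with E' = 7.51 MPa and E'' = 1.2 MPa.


|E*| = sqrt(E'^2 + E''^2)
= sqrt(7.51^2 + 1.2^2)
= sqrt(56.4001 + 1.4400)
= 7.605 MPa

7.605 MPa


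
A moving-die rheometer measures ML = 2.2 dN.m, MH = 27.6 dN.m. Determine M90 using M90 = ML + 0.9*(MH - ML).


M90 = ML + 0.9 * (MH - ML)
M90 = 2.2 + 0.9 * (27.6 - 2.2)
M90 = 2.2 + 0.9 * 25.4
M90 = 25.06 dN.m

25.06 dN.m


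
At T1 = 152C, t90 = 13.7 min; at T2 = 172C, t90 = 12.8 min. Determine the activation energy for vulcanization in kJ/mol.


T1 = 425.15 K, T2 = 445.15 K
1/T1 - 1/T2 = 1.0568e-04
ln(t1/t2) = ln(13.7/12.8) = 0.0680
Ea = 8.314 * 0.0680 / 1.0568e-04 = 5345.9178 J/mol
Ea = 5.35 kJ/mol

5.35 kJ/mol


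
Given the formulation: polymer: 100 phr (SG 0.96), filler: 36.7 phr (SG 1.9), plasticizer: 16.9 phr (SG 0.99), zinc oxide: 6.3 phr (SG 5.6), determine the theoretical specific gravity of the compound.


Sum of weights = 159.9
Volume contributions:
  polymer: 100/0.96 = 104.1667
  filler: 36.7/1.9 = 19.3158
  plasticizer: 16.9/0.99 = 17.0707
  zinc oxide: 6.3/5.6 = 1.1250
Sum of volumes = 141.6782
SG = 159.9 / 141.6782 = 1.129

SG = 1.129


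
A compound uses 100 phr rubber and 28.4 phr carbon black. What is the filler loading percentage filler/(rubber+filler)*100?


Filler % = filler / (rubber + filler) * 100
= 28.4 / (100 + 28.4) * 100
= 28.4 / 128.4 * 100
= 22.12%

22.12%


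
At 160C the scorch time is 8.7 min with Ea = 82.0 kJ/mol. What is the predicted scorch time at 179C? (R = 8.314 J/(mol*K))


Convert temperatures: T1 = 160 + 273.15 = 433.15 K, T2 = 179 + 273.15 = 452.15 K
ts2_new = 8.7 * exp(82000 / 8.314 * (1/452.15 - 1/433.15))
1/T2 - 1/T1 = -9.7014e-05
ts2_new = 3.34 min

3.34 min


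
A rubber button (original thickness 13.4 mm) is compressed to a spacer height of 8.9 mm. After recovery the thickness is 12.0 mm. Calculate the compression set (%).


CS = (t0 - recovered) / (t0 - ts) * 100
= (13.4 - 12.0) / (13.4 - 8.9) * 100
= 1.4 / 4.5 * 100
= 31.1%

31.1%


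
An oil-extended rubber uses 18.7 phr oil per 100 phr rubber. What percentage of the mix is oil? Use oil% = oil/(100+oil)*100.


Oil % = oil / (100 + oil) * 100
= 18.7 / (100 + 18.7) * 100
= 18.7 / 118.7 * 100
= 15.75%

15.75%


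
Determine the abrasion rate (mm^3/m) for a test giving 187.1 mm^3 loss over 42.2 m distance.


Rate = volume_loss / distance
= 187.1 / 42.2
= 4.434 mm^3/m

4.434 mm^3/m


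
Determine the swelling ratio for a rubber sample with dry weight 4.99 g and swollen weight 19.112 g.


Q = W_swollen / W_dry
Q = 19.112 / 4.99
Q = 3.83

Q = 3.83


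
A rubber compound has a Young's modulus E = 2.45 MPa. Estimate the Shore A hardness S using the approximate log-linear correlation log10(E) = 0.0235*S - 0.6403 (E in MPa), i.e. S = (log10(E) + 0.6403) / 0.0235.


log10(E) = 0.0235*S - 0.6403  =>  S = (log10(E) + 0.6403) / 0.0235
log10(2.45) = 0.389166
S = (0.389166 + 0.6403) / 0.0235 = 1.029466 / 0.0235
S = 43.8

Shore A = 43.8


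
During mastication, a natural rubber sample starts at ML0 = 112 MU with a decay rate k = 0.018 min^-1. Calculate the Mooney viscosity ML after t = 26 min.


ML = ML0 * exp(-k * t)
ML = 112 * exp(-0.018 * 26)
ML = 112 * 0.6263
ML = 70.14 MU

70.14 MU


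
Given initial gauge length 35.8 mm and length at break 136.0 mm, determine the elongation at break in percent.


Elongation = (Lf - L0) / L0 * 100
= (136.0 - 35.8) / 35.8 * 100
= 100.2 / 35.8 * 100
= 279.9%

279.9%


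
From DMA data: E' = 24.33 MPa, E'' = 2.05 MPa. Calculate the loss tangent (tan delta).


tan delta = E'' / E'
= 2.05 / 24.33
= 0.0843

tan delta = 0.0843


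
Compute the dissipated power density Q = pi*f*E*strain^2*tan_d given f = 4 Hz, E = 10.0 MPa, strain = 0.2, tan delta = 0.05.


Q = pi * f * E * strain^2 * tan_d
= pi * 4 * 10.0 * 0.2^2 * 0.05
= pi * 4 * 10.0 * 0.0400 * 0.05
= 0.2513

Q = 0.2513


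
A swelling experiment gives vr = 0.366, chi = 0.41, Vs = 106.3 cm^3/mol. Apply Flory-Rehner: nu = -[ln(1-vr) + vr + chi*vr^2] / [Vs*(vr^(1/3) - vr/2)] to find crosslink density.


ln(1 - vr) = ln(1 - 0.366) = -0.4557
Numerator = -((-0.4557) + 0.366 + 0.41 * 0.366^2) = 0.0348
Denominator = 106.3 * (0.366^(1/3) - 0.366/2) = 56.5844
nu = 0.0348 / 56.5844 = 6.1473e-04 mol/cm^3

6.1473e-04 mol/cm^3


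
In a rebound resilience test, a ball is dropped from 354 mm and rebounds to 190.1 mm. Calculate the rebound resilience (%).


Resilience = h_rebound / h_drop * 100
= 190.1 / 354 * 100
= 53.7%

53.7%


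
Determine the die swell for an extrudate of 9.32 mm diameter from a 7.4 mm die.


Die swell ratio = D_extrudate / D_die
= 9.32 / 7.4
= 1.259

Die swell = 1.259


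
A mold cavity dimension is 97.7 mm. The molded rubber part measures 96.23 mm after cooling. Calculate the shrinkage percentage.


Shrinkage = (mold - part) / mold * 100
= (97.7 - 96.23) / 97.7 * 100
= 1.47 / 97.7 * 100
= 1.5%

1.5%


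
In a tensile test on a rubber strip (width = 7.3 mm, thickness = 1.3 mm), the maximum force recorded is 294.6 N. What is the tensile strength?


Area = width * thickness = 7.3 * 1.3 = 9.49 mm^2
TS = force / area = 294.6 / 9.49 = 31.04 MPa

31.04 MPa


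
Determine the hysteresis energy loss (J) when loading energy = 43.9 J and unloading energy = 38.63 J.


Hysteresis loss = loading - unloading
= 43.9 - 38.63
= 5.27 J

5.27 J


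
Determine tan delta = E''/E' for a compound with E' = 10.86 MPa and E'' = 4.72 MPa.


tan delta = E'' / E'
= 4.72 / 10.86
= 0.4346

tan delta = 0.4346


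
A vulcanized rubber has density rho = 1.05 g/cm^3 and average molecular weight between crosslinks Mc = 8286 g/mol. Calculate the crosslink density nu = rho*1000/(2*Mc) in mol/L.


nu = rho * 1000 / (2 * Mc)
nu = 1.05 * 1000 / (2 * 8286)
nu = 1050.0 / 16572
nu = 0.0634 mol/L

0.0634 mol/L


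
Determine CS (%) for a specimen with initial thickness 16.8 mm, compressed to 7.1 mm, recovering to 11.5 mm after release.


CS = (t0 - recovered) / (t0 - ts) * 100
= (16.8 - 11.5) / (16.8 - 7.1) * 100
= 5.3 / 9.7 * 100
= 54.6%

54.6%


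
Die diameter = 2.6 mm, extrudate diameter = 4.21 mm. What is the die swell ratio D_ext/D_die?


Die swell ratio = D_extrudate / D_die
= 4.21 / 2.6
= 1.619

Die swell = 1.619


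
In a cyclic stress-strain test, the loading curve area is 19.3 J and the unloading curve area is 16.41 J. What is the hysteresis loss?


Hysteresis loss = loading - unloading
= 19.3 - 16.41
= 2.89 J

2.89 J


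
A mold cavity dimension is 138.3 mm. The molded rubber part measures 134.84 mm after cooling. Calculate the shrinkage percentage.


Shrinkage = (mold - part) / mold * 100
= (138.3 - 134.84) / 138.3 * 100
= 3.46 / 138.3 * 100
= 2.5%

2.5%


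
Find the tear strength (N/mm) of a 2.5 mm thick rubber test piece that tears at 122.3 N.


Tear strength = force / thickness
= 122.3 / 2.5
= 48.92 N/mm

48.92 N/mm


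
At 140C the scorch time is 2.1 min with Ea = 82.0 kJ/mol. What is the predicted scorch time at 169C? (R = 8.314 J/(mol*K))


Convert temperatures: T1 = 140 + 273.15 = 413.15 K, T2 = 169 + 273.15 = 442.15 K
ts2_new = 2.1 * exp(82000 / 8.314 * (1/442.15 - 1/413.15))
1/T2 - 1/T1 = -1.5875e-04
ts2_new = 0.44 min

0.44 min


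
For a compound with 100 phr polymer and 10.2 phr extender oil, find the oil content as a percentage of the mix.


Oil % = oil / (100 + oil) * 100
= 10.2 / (100 + 10.2) * 100
= 10.2 / 110.2 * 100
= 9.26%

9.26%


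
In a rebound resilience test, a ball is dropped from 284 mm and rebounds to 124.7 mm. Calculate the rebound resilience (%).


Resilience = h_rebound / h_drop * 100
= 124.7 / 284 * 100
= 43.9%

43.9%


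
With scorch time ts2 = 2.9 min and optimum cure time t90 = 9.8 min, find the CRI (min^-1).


CRI = 100 / (t90 - ts2)
= 100 / (9.8 - 2.9)
= 100 / 6.9
= 14.49 min^-1

14.49 min^-1


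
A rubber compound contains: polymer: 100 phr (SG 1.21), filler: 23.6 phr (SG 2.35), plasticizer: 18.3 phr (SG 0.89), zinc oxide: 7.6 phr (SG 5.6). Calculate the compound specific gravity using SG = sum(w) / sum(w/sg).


Sum of weights = 149.5
Volume contributions:
  polymer: 100/1.21 = 82.6446
  filler: 23.6/2.35 = 10.0426
  plasticizer: 18.3/0.89 = 20.5618
  zinc oxide: 7.6/5.6 = 1.3571
Sum of volumes = 114.6061
SG = 149.5 / 114.6061 = 1.304

SG = 1.304


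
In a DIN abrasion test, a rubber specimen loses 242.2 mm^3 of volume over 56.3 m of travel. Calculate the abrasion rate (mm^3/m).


Rate = volume_loss / distance
= 242.2 / 56.3
= 4.302 mm^3/m

4.302 mm^3/m


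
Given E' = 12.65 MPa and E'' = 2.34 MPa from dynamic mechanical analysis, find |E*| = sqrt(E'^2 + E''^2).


|E*| = sqrt(E'^2 + E''^2)
= sqrt(12.65^2 + 2.34^2)
= sqrt(160.0225 + 5.4756)
= 12.865 MPa

12.865 MPa


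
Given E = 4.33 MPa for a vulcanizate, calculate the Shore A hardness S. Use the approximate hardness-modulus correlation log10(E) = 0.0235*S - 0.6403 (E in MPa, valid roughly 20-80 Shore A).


log10(E) = 0.0235*S - 0.6403  =>  S = (log10(E) + 0.6403) / 0.0235
log10(4.33) = 0.636488
S = (0.636488 + 0.6403) / 0.0235 = 1.276788 / 0.0235
S = 54.3

Shore A = 54.3


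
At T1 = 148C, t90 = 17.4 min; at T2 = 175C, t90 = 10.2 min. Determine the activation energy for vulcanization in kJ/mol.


T1 = 421.15 K, T2 = 448.15 K
1/T1 - 1/T2 = 1.4306e-04
ln(t1/t2) = ln(17.4/10.2) = 0.5341
Ea = 8.314 * 0.5341 / 1.4306e-04 = 31039.5058 J/mol
Ea = 31.04 kJ/mol

31.04 kJ/mol


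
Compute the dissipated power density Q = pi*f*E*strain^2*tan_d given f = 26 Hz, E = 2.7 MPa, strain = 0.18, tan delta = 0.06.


Q = pi * f * E * strain^2 * tan_d
= pi * 26 * 2.7 * 0.18^2 * 0.06
= pi * 26 * 2.7 * 0.0324 * 0.06
= 0.4287

Q = 0.4287


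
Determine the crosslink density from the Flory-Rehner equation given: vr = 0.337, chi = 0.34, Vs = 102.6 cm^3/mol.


ln(1 - vr) = ln(1 - 0.337) = -0.4110
Numerator = -((-0.4110) + 0.337 + 0.34 * 0.337^2) = 0.0354
Denominator = 102.6 * (0.337^(1/3) - 0.337/2) = 54.1107
nu = 0.0354 / 54.1107 = 6.5360e-04 mol/cm^3

6.5360e-04 mol/cm^3


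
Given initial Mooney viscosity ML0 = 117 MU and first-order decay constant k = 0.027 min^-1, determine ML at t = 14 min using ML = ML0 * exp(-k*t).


ML = ML0 * exp(-k * t)
ML = 117 * exp(-0.027 * 14)
ML = 117 * 0.6852
ML = 80.17 MU

80.17 MU


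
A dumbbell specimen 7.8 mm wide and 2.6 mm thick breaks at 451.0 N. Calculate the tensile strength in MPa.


Area = width * thickness = 7.8 * 2.6 = 20.28 mm^2
TS = force / area = 451.0 / 20.28 = 22.24 MPa

22.24 MPa


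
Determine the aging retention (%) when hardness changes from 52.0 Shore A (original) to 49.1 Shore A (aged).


Retention = aged / original * 100
= 49.1 / 52.0 * 100
= 94.4%

94.4%


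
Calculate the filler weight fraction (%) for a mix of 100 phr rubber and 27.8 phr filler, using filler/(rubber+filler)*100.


Filler % = filler / (rubber + filler) * 100
= 27.8 / (100 + 27.8) * 100
= 27.8 / 127.8 * 100
= 21.75%

21.75%


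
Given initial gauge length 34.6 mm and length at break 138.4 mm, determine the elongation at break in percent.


Elongation = (Lf - L0) / L0 * 100
= (138.4 - 34.6) / 34.6 * 100
= 103.8 / 34.6 * 100
= 300.0%

300.0%


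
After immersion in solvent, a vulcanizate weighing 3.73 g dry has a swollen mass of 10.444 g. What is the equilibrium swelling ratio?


Q = W_swollen / W_dry
Q = 10.444 / 3.73
Q = 2.8

Q = 2.8


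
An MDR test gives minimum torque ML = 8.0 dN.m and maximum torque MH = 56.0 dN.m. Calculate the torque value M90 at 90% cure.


M90 = ML + 0.9 * (MH - ML)
M90 = 8.0 + 0.9 * (56.0 - 8.0)
M90 = 8.0 + 0.9 * 48.0
M90 = 51.2 dN.m

51.2 dN.m


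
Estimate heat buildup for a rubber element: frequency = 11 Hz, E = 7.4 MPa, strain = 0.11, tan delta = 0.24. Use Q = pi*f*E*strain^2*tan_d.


Q = pi * f * E * strain^2 * tan_d
= pi * 11 * 7.4 * 0.11^2 * 0.24
= pi * 11 * 7.4 * 0.0121 * 0.24
= 0.7426

Q = 0.7426


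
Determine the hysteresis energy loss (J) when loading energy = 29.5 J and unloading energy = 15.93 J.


Hysteresis loss = loading - unloading
= 29.5 - 15.93
= 13.57 J

13.57 J


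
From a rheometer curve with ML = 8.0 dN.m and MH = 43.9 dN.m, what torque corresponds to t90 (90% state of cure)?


M90 = ML + 0.9 * (MH - ML)
M90 = 8.0 + 0.9 * (43.9 - 8.0)
M90 = 8.0 + 0.9 * 35.9
M90 = 40.31 dN.m

40.31 dN.m


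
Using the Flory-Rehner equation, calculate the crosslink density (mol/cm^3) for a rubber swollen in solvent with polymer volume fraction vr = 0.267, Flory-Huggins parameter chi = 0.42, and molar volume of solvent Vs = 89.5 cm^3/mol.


ln(1 - vr) = ln(1 - 0.267) = -0.3106
Numerator = -((-0.3106) + 0.267 + 0.42 * 0.267^2) = 0.0137
Denominator = 89.5 * (0.267^(1/3) - 0.267/2) = 45.6833
nu = 0.0137 / 45.6833 = 2.9919e-04 mol/cm^3

2.9919e-04 mol/cm^3


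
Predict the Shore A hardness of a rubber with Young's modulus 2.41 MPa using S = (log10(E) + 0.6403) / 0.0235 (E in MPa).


log10(E) = 0.0235*S - 0.6403  =>  S = (log10(E) + 0.6403) / 0.0235
log10(2.41) = 0.382017
S = (0.382017 + 0.6403) / 0.0235 = 1.022317 / 0.0235
S = 43.5

Shore A = 43.5


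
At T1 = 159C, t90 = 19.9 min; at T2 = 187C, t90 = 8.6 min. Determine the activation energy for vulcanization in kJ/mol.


T1 = 432.15 K, T2 = 460.15 K
1/T1 - 1/T2 = 1.4081e-04
ln(t1/t2) = ln(19.9/8.6) = 0.8390
Ea = 8.314 * 0.8390 / 1.4081e-04 = 49536.5673 J/mol
Ea = 49.54 kJ/mol

49.54 kJ/mol


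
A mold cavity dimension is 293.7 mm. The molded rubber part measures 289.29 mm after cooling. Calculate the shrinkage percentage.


Shrinkage = (mold - part) / mold * 100
= (293.7 - 289.29) / 293.7 * 100
= 4.41 / 293.7 * 100
= 1.5%

1.5%


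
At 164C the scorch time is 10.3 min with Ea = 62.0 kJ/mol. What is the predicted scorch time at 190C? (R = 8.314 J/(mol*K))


Convert temperatures: T1 = 164 + 273.15 = 437.15 K, T2 = 190 + 273.15 = 463.15 K
ts2_new = 10.3 * exp(62000 / 8.314 * (1/463.15 - 1/437.15))
1/T2 - 1/T1 = -1.2842e-04
ts2_new = 3.95 min

3.95 min


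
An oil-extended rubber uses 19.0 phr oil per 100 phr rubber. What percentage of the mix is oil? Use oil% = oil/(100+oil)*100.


Oil % = oil / (100 + oil) * 100
= 19.0 / (100 + 19.0) * 100
= 19.0 / 119.0 * 100
= 15.97%

15.97%


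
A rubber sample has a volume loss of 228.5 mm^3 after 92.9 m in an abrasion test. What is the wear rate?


Rate = volume_loss / distance
= 228.5 / 92.9
= 2.46 mm^3/m

2.46 mm^3/m


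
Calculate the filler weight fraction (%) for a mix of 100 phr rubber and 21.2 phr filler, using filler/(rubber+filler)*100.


Filler % = filler / (rubber + filler) * 100
= 21.2 / (100 + 21.2) * 100
= 21.2 / 121.2 * 100
= 17.49%

17.49%


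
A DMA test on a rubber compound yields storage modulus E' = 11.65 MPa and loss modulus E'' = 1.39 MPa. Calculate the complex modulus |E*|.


|E*| = sqrt(E'^2 + E''^2)
= sqrt(11.65^2 + 1.39^2)
= sqrt(135.7225 + 1.9321)
= 11.733 MPa

11.733 MPa


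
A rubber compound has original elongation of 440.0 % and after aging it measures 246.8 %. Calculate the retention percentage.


Retention = aged / original * 100
= 246.8 / 440.0 * 100
= 56.1%

56.1%


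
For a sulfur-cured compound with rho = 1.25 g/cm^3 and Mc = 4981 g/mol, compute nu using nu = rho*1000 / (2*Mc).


nu = rho * 1000 / (2 * Mc)
nu = 1.25 * 1000 / (2 * 4981)
nu = 1250.0 / 9962
nu = 0.1255 mol/L

0.1255 mol/L


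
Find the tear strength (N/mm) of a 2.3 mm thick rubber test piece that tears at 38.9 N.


Tear strength = force / thickness
= 38.9 / 2.3
= 16.91 N/mm

16.91 N/mm


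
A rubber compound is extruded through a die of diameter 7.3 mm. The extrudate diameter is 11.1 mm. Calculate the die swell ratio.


Die swell ratio = D_extrudate / D_die
= 11.1 / 7.3
= 1.521

Die swell = 1.521


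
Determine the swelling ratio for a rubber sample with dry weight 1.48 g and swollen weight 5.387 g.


Q = W_swollen / W_dry
Q = 5.387 / 1.48
Q = 3.64

Q = 3.64


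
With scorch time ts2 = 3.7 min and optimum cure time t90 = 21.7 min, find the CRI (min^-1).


CRI = 100 / (t90 - ts2)
= 100 / (21.7 - 3.7)
= 100 / 18.0
= 5.56 min^-1

5.56 min^-1


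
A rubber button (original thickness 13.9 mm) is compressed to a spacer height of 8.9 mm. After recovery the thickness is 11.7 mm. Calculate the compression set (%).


CS = (t0 - recovered) / (t0 - ts) * 100
= (13.9 - 11.7) / (13.9 - 8.9) * 100
= 2.2 / 5.0 * 100
= 44.0%

44.0%


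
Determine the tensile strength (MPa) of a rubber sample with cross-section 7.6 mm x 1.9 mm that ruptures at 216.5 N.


Area = width * thickness = 7.6 * 1.9 = 14.44 mm^2
TS = force / area = 216.5 / 14.44 = 14.99 MPa

14.99 MPa


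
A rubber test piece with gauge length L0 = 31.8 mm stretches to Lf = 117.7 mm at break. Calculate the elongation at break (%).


Elongation = (Lf - L0) / L0 * 100
= (117.7 - 31.8) / 31.8 * 100
= 85.9 / 31.8 * 100
= 270.1%

270.1%


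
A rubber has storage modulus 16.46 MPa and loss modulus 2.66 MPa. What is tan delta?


tan delta = E'' / E'
= 2.66 / 16.46
= 0.1616

tan delta = 0.1616


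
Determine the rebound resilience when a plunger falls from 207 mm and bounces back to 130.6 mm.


Resilience = h_rebound / h_drop * 100
= 130.6 / 207 * 100
= 63.1%

63.1%


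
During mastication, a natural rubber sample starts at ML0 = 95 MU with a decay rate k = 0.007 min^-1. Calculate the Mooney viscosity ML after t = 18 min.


ML = ML0 * exp(-k * t)
ML = 95 * exp(-0.007 * 18)
ML = 95 * 0.8816
ML = 83.75 MU

83.75 MU


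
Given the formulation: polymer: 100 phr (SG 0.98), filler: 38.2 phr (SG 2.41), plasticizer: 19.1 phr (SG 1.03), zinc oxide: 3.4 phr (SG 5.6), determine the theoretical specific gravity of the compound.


Sum of weights = 160.7
Volume contributions:
  polymer: 100/0.98 = 102.0408
  filler: 38.2/2.41 = 15.8506
  plasticizer: 19.1/1.03 = 18.5437
  zinc oxide: 3.4/5.6 = 0.6071
Sum of volumes = 137.0423
SG = 160.7 / 137.0423 = 1.173

SG = 1.173


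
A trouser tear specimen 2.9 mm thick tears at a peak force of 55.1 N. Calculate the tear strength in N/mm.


Tear strength = force / thickness
= 55.1 / 2.9
= 19.0 N/mm

19.0 N/mm


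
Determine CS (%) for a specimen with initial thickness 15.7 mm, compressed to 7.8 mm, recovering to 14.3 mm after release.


CS = (t0 - recovered) / (t0 - ts) * 100
= (15.7 - 14.3) / (15.7 - 7.8) * 100
= 1.4 / 7.9 * 100
= 17.7%

17.7%


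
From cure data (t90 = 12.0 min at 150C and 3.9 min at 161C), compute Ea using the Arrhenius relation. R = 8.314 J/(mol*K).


T1 = 423.15 K, T2 = 434.15 K
1/T1 - 1/T2 = 5.9877e-05
ln(t1/t2) = ln(12.0/3.9) = 1.1239
Ea = 8.314 * 1.1239 / 5.9877e-05 = 156059.7068 J/mol
Ea = 156.06 kJ/mol

156.06 kJ/mol


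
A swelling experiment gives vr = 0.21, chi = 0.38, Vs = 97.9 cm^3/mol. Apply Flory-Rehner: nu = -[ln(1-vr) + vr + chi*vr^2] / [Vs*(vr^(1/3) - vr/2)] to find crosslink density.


ln(1 - vr) = ln(1 - 0.21) = -0.2357
Numerator = -((-0.2357) + 0.21 + 0.38 * 0.21^2) = 0.0090
Denominator = 97.9 * (0.21^(1/3) - 0.21/2) = 47.9115
nu = 0.0090 / 47.9115 = 1.8710e-04 mol/cm^3

1.8710e-04 mol/cm^3


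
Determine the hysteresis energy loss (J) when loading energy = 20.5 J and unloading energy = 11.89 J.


Hysteresis loss = loading - unloading
= 20.5 - 11.89
= 8.61 J

8.61 J


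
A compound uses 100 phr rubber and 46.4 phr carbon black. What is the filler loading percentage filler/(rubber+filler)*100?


Filler % = filler / (rubber + filler) * 100
= 46.4 / (100 + 46.4) * 100
= 46.4 / 146.4 * 100
= 31.69%

31.69%


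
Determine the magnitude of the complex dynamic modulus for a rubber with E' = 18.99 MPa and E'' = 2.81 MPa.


|E*| = sqrt(E'^2 + E''^2)
= sqrt(18.99^2 + 2.81^2)
= sqrt(360.6201 + 7.8961)
= 19.197 MPa

19.197 MPa


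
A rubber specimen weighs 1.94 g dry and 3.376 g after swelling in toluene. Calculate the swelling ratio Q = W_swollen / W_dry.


Q = W_swollen / W_dry
Q = 3.376 / 1.94
Q = 1.74

Q = 1.74


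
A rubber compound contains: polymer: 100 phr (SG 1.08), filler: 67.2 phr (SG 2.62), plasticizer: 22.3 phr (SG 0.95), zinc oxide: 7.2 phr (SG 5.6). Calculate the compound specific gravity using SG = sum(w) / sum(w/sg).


Sum of weights = 196.7
Volume contributions:
  polymer: 100/1.08 = 92.5926
  filler: 67.2/2.62 = 25.6489
  plasticizer: 22.3/0.95 = 23.4737
  zinc oxide: 7.2/5.6 = 1.2857
Sum of volumes = 143.0008
SG = 196.7 / 143.0008 = 1.376

SG = 1.376


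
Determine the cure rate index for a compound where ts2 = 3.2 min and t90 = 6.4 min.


CRI = 100 / (t90 - ts2)
= 100 / (6.4 - 3.2)
= 100 / 3.2
= 31.25 min^-1

31.25 min^-1


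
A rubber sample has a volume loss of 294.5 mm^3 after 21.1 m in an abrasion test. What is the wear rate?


Rate = volume_loss / distance
= 294.5 / 21.1
= 13.957 mm^3/m

13.957 mm^3/m


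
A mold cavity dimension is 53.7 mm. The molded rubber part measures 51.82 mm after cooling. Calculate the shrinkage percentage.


Shrinkage = (mold - part) / mold * 100
= (53.7 - 51.82) / 53.7 * 100
= 1.88 / 53.7 * 100
= 3.5%

3.5%


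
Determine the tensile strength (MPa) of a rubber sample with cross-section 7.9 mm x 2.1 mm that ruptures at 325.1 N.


Area = width * thickness = 7.9 * 2.1 = 16.59 mm^2
TS = force / area = 325.1 / 16.59 = 19.6 MPa

19.6 MPa


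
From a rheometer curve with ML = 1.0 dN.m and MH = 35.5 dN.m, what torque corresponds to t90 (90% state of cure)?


M90 = ML + 0.9 * (MH - ML)
M90 = 1.0 + 0.9 * (35.5 - 1.0)
M90 = 1.0 + 0.9 * 34.5
M90 = 32.05 dN.m

32.05 dN.m


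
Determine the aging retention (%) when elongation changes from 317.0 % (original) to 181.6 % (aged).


Retention = aged / original * 100
= 181.6 / 317.0 * 100
= 57.3%

57.3%


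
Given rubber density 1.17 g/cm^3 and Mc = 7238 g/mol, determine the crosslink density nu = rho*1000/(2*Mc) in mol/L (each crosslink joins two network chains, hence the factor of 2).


nu = rho * 1000 / (2 * Mc)
nu = 1.17 * 1000 / (2 * 7238)
nu = 1170.0 / 14476
nu = 0.0808 mol/L

0.0808 mol/L


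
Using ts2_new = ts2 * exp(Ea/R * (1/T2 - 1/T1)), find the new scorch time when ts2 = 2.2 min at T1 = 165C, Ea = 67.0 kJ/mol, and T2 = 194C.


Convert temperatures: T1 = 165 + 273.15 = 438.15 K, T2 = 194 + 273.15 = 467.15 K
ts2_new = 2.2 * exp(67000 / 8.314 * (1/467.15 - 1/438.15))
1/T2 - 1/T1 = -1.4168e-04
ts2_new = 0.7 min

0.7 min


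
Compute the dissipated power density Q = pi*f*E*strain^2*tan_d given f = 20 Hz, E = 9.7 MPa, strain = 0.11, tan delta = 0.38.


Q = pi * f * E * strain^2 * tan_d
= pi * 20 * 9.7 * 0.11^2 * 0.38
= pi * 20 * 9.7 * 0.0121 * 0.38
= 2.8023

Q = 2.8023


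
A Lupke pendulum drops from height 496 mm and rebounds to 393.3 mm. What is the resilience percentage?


Resilience = h_rebound / h_drop * 100
= 393.3 / 496 * 100
= 79.3%

79.3%


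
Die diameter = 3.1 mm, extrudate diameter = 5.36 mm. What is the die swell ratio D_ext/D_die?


Die swell ratio = D_extrudate / D_die
= 5.36 / 3.1
= 1.729

Die swell = 1.729


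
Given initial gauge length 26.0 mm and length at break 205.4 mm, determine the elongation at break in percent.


Elongation = (Lf - L0) / L0 * 100
= (205.4 - 26.0) / 26.0 * 100
= 179.4 / 26.0 * 100
= 690.0%

690.0%


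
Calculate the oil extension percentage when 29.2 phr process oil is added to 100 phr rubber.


Oil % = oil / (100 + oil) * 100
= 29.2 / (100 + 29.2) * 100
= 29.2 / 129.2 * 100
= 22.6%

22.6%


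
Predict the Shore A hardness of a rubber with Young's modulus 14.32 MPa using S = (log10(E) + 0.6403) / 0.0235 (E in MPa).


log10(E) = 0.0235*S - 0.6403  =>  S = (log10(E) + 0.6403) / 0.0235
log10(14.32) = 1.155943
S = (1.155943 + 0.6403) / 0.0235 = 1.796243 / 0.0235
S = 76.4

Shore A = 76.4


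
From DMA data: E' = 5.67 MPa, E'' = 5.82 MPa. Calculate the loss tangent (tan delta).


tan delta = E'' / E'
= 5.82 / 5.67
= 1.0265

tan delta = 1.0265


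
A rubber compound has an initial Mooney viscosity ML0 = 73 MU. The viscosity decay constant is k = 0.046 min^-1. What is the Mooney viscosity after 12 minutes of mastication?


ML = ML0 * exp(-k * t)
ML = 73 * exp(-0.046 * 12)
ML = 73 * 0.5758
ML = 42.03 MU

42.03 MU


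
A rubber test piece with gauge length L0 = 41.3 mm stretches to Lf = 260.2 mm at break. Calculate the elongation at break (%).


Elongation = (Lf - L0) / L0 * 100
= (260.2 - 41.3) / 41.3 * 100
= 218.9 / 41.3 * 100
= 530.0%

530.0%


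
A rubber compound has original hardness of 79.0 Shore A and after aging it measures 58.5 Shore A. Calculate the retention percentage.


Retention = aged / original * 100
= 58.5 / 79.0 * 100
= 74.1%

74.1%


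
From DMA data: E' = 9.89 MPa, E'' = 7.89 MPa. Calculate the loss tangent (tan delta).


tan delta = E'' / E'
= 7.89 / 9.89
= 0.7978

tan delta = 0.7978


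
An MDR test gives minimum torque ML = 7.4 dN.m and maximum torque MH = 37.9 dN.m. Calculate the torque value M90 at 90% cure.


M90 = ML + 0.9 * (MH - ML)
M90 = 7.4 + 0.9 * (37.9 - 7.4)
M90 = 7.4 + 0.9 * 30.5
M90 = 34.85 dN.m

34.85 dN.m


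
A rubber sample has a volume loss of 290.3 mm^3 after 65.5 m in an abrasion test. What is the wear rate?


Rate = volume_loss / distance
= 290.3 / 65.5
= 4.432 mm^3/m

4.432 mm^3/m


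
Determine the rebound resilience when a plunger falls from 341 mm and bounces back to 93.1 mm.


Resilience = h_rebound / h_drop * 100
= 93.1 / 341 * 100
= 27.3%

27.3%


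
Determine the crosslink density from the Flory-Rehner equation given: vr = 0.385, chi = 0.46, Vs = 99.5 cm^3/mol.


ln(1 - vr) = ln(1 - 0.385) = -0.4861
Numerator = -((-0.4861) + 0.385 + 0.46 * 0.385^2) = 0.0329
Denominator = 99.5 * (0.385^(1/3) - 0.385/2) = 53.2304
nu = 0.0329 / 53.2304 = 6.1900e-04 mol/cm^3

6.1900e-04 mol/cm^3


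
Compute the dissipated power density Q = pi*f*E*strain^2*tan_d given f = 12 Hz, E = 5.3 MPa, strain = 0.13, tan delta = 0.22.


Q = pi * f * E * strain^2 * tan_d
= pi * 12 * 5.3 * 0.13^2 * 0.22
= pi * 12 * 5.3 * 0.0169 * 0.22
= 0.7429

Q = 0.7429


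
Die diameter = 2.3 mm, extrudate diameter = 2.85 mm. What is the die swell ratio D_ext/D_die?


Die swell ratio = D_extrudate / D_die
= 2.85 / 2.3
= 1.239

Die swell = 1.239


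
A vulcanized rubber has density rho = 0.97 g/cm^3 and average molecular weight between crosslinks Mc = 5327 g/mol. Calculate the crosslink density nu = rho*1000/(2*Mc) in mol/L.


nu = rho * 1000 / (2 * Mc)
nu = 0.97 * 1000 / (2 * 5327)
nu = 970.0 / 10654
nu = 0.0910 mol/L

0.0910 mol/L


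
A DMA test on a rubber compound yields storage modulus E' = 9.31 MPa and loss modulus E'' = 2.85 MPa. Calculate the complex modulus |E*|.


|E*| = sqrt(E'^2 + E''^2)
= sqrt(9.31^2 + 2.85^2)
= sqrt(86.6761 + 8.1225)
= 9.736 MPa

9.736 MPa


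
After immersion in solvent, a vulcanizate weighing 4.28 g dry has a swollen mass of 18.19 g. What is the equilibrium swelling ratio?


Q = W_swollen / W_dry
Q = 18.19 / 4.28
Q = 4.25

Q = 4.25


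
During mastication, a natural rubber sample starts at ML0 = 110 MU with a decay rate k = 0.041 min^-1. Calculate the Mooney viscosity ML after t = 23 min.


ML = ML0 * exp(-k * t)
ML = 110 * exp(-0.041 * 23)
ML = 110 * 0.3895
ML = 42.84 MU

42.84 MU


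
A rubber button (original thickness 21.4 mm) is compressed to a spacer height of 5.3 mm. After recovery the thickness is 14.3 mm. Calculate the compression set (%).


CS = (t0 - recovered) / (t0 - ts) * 100
= (21.4 - 14.3) / (21.4 - 5.3) * 100
= 7.1 / 16.1 * 100
= 44.1%

44.1%


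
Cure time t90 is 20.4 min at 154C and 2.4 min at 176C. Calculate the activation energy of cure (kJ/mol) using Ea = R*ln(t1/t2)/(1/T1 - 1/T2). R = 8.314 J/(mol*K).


T1 = 427.15 K, T2 = 449.15 K
1/T1 - 1/T2 = 1.1467e-04
ln(t1/t2) = ln(20.4/2.4) = 2.1401
Ea = 8.314 * 2.1401 / 1.1467e-04 = 155162.3521 J/mol
Ea = 155.16 kJ/mol

155.16 kJ/mol


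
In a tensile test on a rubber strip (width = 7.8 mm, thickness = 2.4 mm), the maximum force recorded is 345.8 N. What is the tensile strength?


Area = width * thickness = 7.8 * 2.4 = 18.72 mm^2
TS = force / area = 345.8 / 18.72 = 18.47 MPa

18.47 MPa


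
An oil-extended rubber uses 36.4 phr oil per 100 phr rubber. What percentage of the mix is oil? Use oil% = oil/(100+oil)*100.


Oil % = oil / (100 + oil) * 100
= 36.4 / (100 + 36.4) * 100
= 36.4 / 136.4 * 100
= 26.69%

26.69%


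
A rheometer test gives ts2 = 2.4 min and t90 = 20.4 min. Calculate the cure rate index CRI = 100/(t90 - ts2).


CRI = 100 / (t90 - ts2)
= 100 / (20.4 - 2.4)
= 100 / 18.0
= 5.56 min^-1

5.56 min^-1


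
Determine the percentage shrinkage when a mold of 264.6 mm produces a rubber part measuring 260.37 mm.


Shrinkage = (mold - part) / mold * 100
= (264.6 - 260.37) / 264.6 * 100
= 4.23 / 264.6 * 100
= 1.6%

1.6%


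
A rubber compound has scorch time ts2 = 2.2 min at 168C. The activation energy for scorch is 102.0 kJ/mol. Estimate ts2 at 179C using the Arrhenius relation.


Convert temperatures: T1 = 168 + 273.15 = 441.15 K, T2 = 179 + 273.15 = 452.15 K
ts2_new = 2.2 * exp(102000 / 8.314 * (1/452.15 - 1/441.15))
1/T2 - 1/T1 = -5.5147e-05
ts2_new = 1.12 min

1.12 min


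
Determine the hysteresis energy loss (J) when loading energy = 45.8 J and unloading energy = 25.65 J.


Hysteresis loss = loading - unloading
= 45.8 - 25.65
= 20.15 J

20.15 J


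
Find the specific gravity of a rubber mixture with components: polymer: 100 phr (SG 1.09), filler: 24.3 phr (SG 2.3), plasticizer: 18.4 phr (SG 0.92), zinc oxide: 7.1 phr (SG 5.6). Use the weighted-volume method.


Sum of weights = 149.8
Volume contributions:
  polymer: 100/1.09 = 91.7431
  filler: 24.3/2.3 = 10.5652
  plasticizer: 18.4/0.92 = 20.0000
  zinc oxide: 7.1/5.6 = 1.2679
Sum of volumes = 123.5762
SG = 149.8 / 123.5762 = 1.212

SG = 1.212


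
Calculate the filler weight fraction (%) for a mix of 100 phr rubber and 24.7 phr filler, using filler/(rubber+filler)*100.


Filler % = filler / (rubber + filler) * 100
= 24.7 / (100 + 24.7) * 100
= 24.7 / 124.7 * 100
= 19.81%

19.81%


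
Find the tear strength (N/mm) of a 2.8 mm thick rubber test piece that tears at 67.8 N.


Tear strength = force / thickness
= 67.8 / 2.8
= 24.21 N/mm

24.21 N/mm


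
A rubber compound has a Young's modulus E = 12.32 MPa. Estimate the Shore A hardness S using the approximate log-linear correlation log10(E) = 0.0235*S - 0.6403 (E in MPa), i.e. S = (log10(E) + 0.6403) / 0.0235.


log10(E) = 0.0235*S - 0.6403  =>  S = (log10(E) + 0.6403) / 0.0235
log10(12.32) = 1.090611
S = (1.090611 + 0.6403) / 0.0235 = 1.730911 / 0.0235
S = 73.7

Shore A = 73.7


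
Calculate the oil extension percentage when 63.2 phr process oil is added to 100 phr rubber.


Oil % = oil / (100 + oil) * 100
= 63.2 / (100 + 63.2) * 100
= 63.2 / 163.2 * 100
= 38.73%

38.73%


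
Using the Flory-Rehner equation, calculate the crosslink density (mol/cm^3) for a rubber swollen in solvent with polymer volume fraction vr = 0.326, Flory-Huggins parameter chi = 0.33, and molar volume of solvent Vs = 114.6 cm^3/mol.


ln(1 - vr) = ln(1 - 0.326) = -0.3945
Numerator = -((-0.3945) + 0.326 + 0.33 * 0.326^2) = 0.0335
Denominator = 114.6 * (0.326^(1/3) - 0.326/2) = 60.1924
nu = 0.0335 / 60.1924 = 5.5579e-04 mol/cm^3

5.5579e-04 mol/cm^3


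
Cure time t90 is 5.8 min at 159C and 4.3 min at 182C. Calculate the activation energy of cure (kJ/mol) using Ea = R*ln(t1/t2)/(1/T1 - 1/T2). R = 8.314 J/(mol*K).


T1 = 432.15 K, T2 = 455.15 K
1/T1 - 1/T2 = 1.1693e-04
ln(t1/t2) = ln(5.8/4.3) = 0.2992
Ea = 8.314 * 0.2992 / 1.1693e-04 = 21276.2506 J/mol
Ea = 21.28 kJ/mol

21.28 kJ/mol


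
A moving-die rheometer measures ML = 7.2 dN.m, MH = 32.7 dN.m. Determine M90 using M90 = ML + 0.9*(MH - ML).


M90 = ML + 0.9 * (MH - ML)
M90 = 7.2 + 0.9 * (32.7 - 7.2)
M90 = 7.2 + 0.9 * 25.5
M90 = 30.15 dN.m

30.15 dN.m


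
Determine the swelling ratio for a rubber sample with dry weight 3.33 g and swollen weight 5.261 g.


Q = W_swollen / W_dry
Q = 5.261 / 3.33
Q = 1.58

Q = 1.58


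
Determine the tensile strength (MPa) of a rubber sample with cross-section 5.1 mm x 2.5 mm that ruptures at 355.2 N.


Area = width * thickness = 5.1 * 2.5 = 12.75 mm^2
TS = force / area = 355.2 / 12.75 = 27.86 MPa

27.86 MPa


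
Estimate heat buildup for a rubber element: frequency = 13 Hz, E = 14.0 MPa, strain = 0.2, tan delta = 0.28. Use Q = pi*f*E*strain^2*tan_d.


Q = pi * f * E * strain^2 * tan_d
= pi * 13 * 14.0 * 0.2^2 * 0.28
= pi * 13 * 14.0 * 0.0400 * 0.28
= 6.4038

Q = 6.4038


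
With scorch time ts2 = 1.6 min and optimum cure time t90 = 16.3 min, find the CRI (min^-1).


CRI = 100 / (t90 - ts2)
= 100 / (16.3 - 1.6)
= 100 / 14.7
= 6.8 min^-1

6.8 min^-1


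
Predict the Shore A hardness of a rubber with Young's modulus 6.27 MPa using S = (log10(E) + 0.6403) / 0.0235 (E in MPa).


log10(E) = 0.0235*S - 0.6403  =>  S = (log10(E) + 0.6403) / 0.0235
log10(6.27) = 0.797268
S = (0.797268 + 0.6403) / 0.0235 = 1.437568 / 0.0235
S = 61.2

Shore A = 61.2


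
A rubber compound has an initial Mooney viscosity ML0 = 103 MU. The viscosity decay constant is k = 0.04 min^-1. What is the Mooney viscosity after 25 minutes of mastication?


ML = ML0 * exp(-k * t)
ML = 103 * exp(-0.04 * 25)
ML = 103 * 0.3679
ML = 37.89 MU

37.89 MU


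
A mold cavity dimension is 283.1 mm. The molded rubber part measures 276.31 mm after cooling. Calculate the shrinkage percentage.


Shrinkage = (mold - part) / mold * 100
= (283.1 - 276.31) / 283.1 * 100
= 6.79 / 283.1 * 100
= 2.4%

2.4%


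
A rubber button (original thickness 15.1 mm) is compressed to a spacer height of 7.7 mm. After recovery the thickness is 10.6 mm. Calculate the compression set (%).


CS = (t0 - recovered) / (t0 - ts) * 100
= (15.1 - 10.6) / (15.1 - 7.7) * 100
= 4.5 / 7.4 * 100
= 60.8%

60.8%


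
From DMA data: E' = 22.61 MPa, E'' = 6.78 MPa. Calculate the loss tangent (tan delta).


tan delta = E'' / E'
= 6.78 / 22.61
= 0.2999

tan delta = 0.2999


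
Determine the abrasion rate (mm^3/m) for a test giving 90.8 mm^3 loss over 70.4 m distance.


Rate = volume_loss / distance
= 90.8 / 70.4
= 1.29 mm^3/m

1.29 mm^3/m


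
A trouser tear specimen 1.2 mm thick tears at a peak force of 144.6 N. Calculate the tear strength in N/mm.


Tear strength = force / thickness
= 144.6 / 1.2
= 120.5 N/mm

120.5 N/mm


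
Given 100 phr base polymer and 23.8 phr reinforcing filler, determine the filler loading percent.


Filler % = filler / (rubber + filler) * 100
= 23.8 / (100 + 23.8) * 100
= 23.8 / 123.8 * 100
= 19.22%

19.22%


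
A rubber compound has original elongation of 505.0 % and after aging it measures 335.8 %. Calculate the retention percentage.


Retention = aged / original * 100
= 335.8 / 505.0 * 100
= 66.5%

66.5%


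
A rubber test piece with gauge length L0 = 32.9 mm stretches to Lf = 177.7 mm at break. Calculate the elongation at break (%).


Elongation = (Lf - L0) / L0 * 100
= (177.7 - 32.9) / 32.9 * 100
= 144.8 / 32.9 * 100
= 440.1%

440.1%


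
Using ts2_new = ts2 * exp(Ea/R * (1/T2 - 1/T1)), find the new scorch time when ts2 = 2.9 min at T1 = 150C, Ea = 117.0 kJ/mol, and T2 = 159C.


Convert temperatures: T1 = 150 + 273.15 = 423.15 K, T2 = 159 + 273.15 = 432.15 K
ts2_new = 2.9 * exp(117000 / 8.314 * (1/432.15 - 1/423.15))
1/T2 - 1/T1 = -4.9217e-05
ts2_new = 1.45 min

1.45 min


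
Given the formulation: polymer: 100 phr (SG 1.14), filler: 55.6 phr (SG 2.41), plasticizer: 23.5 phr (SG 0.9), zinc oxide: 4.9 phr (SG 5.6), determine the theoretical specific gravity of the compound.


Sum of weights = 184.0
Volume contributions:
  polymer: 100/1.14 = 87.7193
  filler: 55.6/2.41 = 23.0705
  plasticizer: 23.5/0.9 = 26.1111
  zinc oxide: 4.9/5.6 = 0.8750
Sum of volumes = 137.7759
SG = 184.0 / 137.7759 = 1.336

SG = 1.336


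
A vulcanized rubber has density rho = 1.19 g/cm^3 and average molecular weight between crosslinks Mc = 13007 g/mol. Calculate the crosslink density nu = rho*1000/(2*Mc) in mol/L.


nu = rho * 1000 / (2 * Mc)
nu = 1.19 * 1000 / (2 * 13007)
nu = 1190.0 / 26014
nu = 0.0457 mol/L

0.0457 mol/L


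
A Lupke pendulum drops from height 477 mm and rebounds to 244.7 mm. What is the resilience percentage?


Resilience = h_rebound / h_drop * 100
= 244.7 / 477 * 100
= 51.3%

51.3%


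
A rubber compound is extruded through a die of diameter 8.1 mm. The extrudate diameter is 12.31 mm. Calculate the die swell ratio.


Die swell ratio = D_extrudate / D_die
= 12.31 / 8.1
= 1.52

Die swell = 1.52


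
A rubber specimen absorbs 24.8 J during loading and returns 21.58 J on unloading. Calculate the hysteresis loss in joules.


Hysteresis loss = loading - unloading
= 24.8 - 21.58
= 3.22 J

3.22 J


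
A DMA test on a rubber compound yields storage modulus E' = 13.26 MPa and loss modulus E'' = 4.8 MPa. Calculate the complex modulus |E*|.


|E*| = sqrt(E'^2 + E''^2)
= sqrt(13.26^2 + 4.8^2)
= sqrt(175.8276 + 23.0400)
= 14.102 MPa

14.102 MPa


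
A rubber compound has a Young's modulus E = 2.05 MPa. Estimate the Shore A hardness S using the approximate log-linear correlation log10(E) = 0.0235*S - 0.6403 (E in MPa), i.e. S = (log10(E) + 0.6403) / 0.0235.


log10(E) = 0.0235*S - 0.6403  =>  S = (log10(E) + 0.6403) / 0.0235
log10(2.05) = 0.311754
S = (0.311754 + 0.6403) / 0.0235 = 0.952054 / 0.0235
S = 40.5

Shore A = 40.5


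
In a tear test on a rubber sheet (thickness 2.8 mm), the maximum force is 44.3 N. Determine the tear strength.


Tear strength = force / thickness
= 44.3 / 2.8
= 15.82 N/mm

15.82 N/mm


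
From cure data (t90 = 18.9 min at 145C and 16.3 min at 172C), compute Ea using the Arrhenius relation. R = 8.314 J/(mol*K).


T1 = 418.15 K, T2 = 445.15 K
1/T1 - 1/T2 = 1.4505e-04
ln(t1/t2) = ln(18.9/16.3) = 0.1480
Ea = 8.314 * 0.1480 / 1.4505e-04 = 8482.7585 J/mol
Ea = 8.48 kJ/mol

8.48 kJ/mol


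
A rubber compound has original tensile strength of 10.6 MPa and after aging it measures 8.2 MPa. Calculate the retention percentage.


Retention = aged / original * 100
= 8.2 / 10.6 * 100
= 77.4%

77.4%


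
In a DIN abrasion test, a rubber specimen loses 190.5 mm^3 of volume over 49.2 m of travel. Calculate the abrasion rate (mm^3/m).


Rate = volume_loss / distance
= 190.5 / 49.2
= 3.872 mm^3/m

3.872 mm^3/m


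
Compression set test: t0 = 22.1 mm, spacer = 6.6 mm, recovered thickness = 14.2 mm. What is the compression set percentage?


CS = (t0 - recovered) / (t0 - ts) * 100
= (22.1 - 14.2) / (22.1 - 6.6) * 100
= 7.9 / 15.5 * 100
= 51.0%

51.0%


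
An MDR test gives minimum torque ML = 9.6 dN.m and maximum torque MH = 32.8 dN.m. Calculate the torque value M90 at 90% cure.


M90 = ML + 0.9 * (MH - ML)
M90 = 9.6 + 0.9 * (32.8 - 9.6)
M90 = 9.6 + 0.9 * 23.2
M90 = 30.48 dN.m

30.48 dN.m


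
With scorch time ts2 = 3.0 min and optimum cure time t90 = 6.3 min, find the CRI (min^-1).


CRI = 100 / (t90 - ts2)
= 100 / (6.3 - 3.0)
= 100 / 3.3
= 30.3 min^-1

30.3 min^-1


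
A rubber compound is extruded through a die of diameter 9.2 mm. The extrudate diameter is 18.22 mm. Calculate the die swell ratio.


Die swell ratio = D_extrudate / D_die
= 18.22 / 9.2
= 1.98

Die swell = 1.98


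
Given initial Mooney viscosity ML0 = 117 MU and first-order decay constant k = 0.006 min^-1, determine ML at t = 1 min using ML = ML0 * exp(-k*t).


ML = ML0 * exp(-k * t)
ML = 117 * exp(-0.006 * 1)
ML = 117 * 0.9940
ML = 116.3 MU

116.3 MU


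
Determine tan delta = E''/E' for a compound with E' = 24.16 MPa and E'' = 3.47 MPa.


tan delta = E'' / E'
= 3.47 / 24.16
= 0.1436

tan delta = 0.1436


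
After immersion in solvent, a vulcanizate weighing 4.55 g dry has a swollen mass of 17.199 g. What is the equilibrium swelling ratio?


Q = W_swollen / W_dry
Q = 17.199 / 4.55
Q = 3.78

Q = 3.78
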